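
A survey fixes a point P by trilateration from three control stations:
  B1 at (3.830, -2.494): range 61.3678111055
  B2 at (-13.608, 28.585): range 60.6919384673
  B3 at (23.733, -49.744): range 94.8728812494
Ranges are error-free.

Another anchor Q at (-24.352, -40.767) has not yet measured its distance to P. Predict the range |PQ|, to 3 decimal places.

108.734

eq1: (x − 3.830)² + (y + 2.494)² = 61.3678111055²
eq2: (x + 13.608)² + (y − 28.585)² = 60.6919384673²
eq3: (x − 23.733)² + (y + 49.744)² = 94.8728812494²
eq3−eq1, eq3−eq2 (x²,y² cancel):
  -39.806·x + 94.500·y = 2218.023468
  -74.682·x + 156.658·y = 3281.911266
det = -39.806·156.658 − 94.500·-74.682 = 821.520652
x = (2218.023468·156.658 − 94.500·3281.911266) / 821.520652 = 45.440739
y = (-39.806·3281.911266 − 2218.023468·-74.682) / 821.520652 = 42.612037
|P − Q| = √((45.440739 − -24.352)² + (42.612037 − -40.767)²) = 108.734035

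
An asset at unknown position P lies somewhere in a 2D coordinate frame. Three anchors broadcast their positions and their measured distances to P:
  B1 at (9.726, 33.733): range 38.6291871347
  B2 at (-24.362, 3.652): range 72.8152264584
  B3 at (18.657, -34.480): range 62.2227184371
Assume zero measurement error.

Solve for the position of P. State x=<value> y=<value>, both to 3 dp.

x=46.290 y=21.270

eq1: (x − 9.726)² + (y − 33.733)² = 38.6291871347²
eq2: (x + 24.362)² + (y − 3.652)² = 72.8152264584²
eq3: (x − 18.657)² + (y + 34.480)² = 62.2227184371²
eq2−eq1, eq2−eq3 (x²,y² cancel):
  68.176·x + 60.162·y = 4435.509323
  86.038·x − 76.264·y = 2360.500415
det = 68.176·-76.264 − 60.162·86.038 = -10375.592620
x = (4435.509323·-76.264 − 60.162·2360.500415) / -10375.592620 = 46.289607
y = (68.176·2360.500415 − 4435.509323·86.038) / -10375.592620 = 21.270387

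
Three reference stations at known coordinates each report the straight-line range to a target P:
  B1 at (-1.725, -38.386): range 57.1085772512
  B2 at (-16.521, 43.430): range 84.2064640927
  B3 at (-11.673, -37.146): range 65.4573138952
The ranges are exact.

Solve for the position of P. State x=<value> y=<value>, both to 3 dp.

eq1: (x + 1.725)² + (y + 38.386)² = 57.1085772512²
eq2: (x + 16.521)² + (y − 43.430)² = 84.2064640927²
eq3: (x + 11.673)² + (y + 37.146)² = 65.4573138952²
eq1−eq2, eq1−eq3 (x²,y² cancel):
  -29.592·x + 163.632·y = -3146.691279
  -19.896·x + 2.480·y = -983.646723
det = -29.592·2.480 − 163.632·-19.896 = 3182.234112
x = (-3146.691279·2.480 − 163.632·-983.646723) / 3182.234112 = 48.127284
y = (-29.592·-983.646723 − -3146.691279·-19.896) / 3182.234112 = -10.526723

x=48.127 y=-10.527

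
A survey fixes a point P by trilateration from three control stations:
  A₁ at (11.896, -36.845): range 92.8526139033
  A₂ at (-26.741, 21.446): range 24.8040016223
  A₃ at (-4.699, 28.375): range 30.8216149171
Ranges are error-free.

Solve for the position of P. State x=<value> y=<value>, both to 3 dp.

x=-29.955 y=46.041

eq1: (x − 11.896)² + (y + 36.845)² = 92.8526139033²
eq2: (x + 26.741)² + (y − 21.446)² = 24.8040016223²
eq3: (x + 4.699)² + (y − 28.375)² = 30.8216149171²
eq2−eq3, eq2−eq1 (x²,y² cancel):
  44.084·x + 13.858·y = -682.524221
  77.274·x − 116.582·y = -7682.312568
det = 44.084·-116.582 − 13.858·77.274 = -6210.263980
x = (-682.524221·-116.582 − 13.858·-7682.312568) / -6210.263980 = -29.955494
y = (44.084·-7682.312568 − -682.524221·77.274) / -6210.263980 = 46.040827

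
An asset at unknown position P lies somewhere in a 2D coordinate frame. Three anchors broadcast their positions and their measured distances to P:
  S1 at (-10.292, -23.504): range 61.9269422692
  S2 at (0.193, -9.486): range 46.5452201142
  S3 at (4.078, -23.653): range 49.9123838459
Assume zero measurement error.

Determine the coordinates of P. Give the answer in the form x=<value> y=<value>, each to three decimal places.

eq1: (x + 10.292)² + (y + 23.504)² = 61.9269422692²
eq2: (x − 0.193)² + (y + 9.486)² = 46.5452201142²
eq3: (x − 4.078)² + (y + 23.653)² = 49.9123838459²
eq2−eq1, eq2−eq3 (x²,y² cancel):
  -20.970·x − 28.036·y = -1100.146828
  7.770·x − 28.334·y = 161.284502
det = -20.970·-28.334 − -28.036·7.770 = 812.003700
x = (-1100.146828·-28.334 − -28.036·161.284502) / 812.003700 = 43.957106
y = (-20.970·161.284502 − -1100.146828·7.770) / 812.003700 = 6.362046

x=43.957 y=6.362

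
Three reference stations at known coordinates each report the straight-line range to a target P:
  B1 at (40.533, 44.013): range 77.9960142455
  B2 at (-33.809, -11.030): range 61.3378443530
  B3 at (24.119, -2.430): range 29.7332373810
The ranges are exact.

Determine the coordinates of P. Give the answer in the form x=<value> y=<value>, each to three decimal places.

eq1: (x − 40.533)² + (y − 44.013)² = 77.9960142455²
eq2: (x + 33.809)² + (y + 11.030)² = 61.3378443530²
eq3: (x − 24.119)² + (y + 2.430)² = 29.7332373810²
eq1−eq3, eq1−eq2 (x²,y² cancel):
  -32.828·x − 92.886·y = 2206.875636
  -148.684·x − 110.086·y = 5.688211
det = -32.828·-110.086 − -92.886·-148.684 = -10196.758816
x = (2206.875636·-110.086 − -92.886·5.688211) / -10196.758816 = 23.774001
y = (-32.828·5.688211 − 2206.875636·-148.684) / -10196.758816 = -32.161236

x=23.774 y=-32.161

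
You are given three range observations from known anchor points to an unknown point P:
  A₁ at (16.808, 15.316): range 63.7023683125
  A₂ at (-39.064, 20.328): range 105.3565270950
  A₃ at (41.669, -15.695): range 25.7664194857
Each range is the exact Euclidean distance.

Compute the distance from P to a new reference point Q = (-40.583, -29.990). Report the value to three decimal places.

87.889

eq1: (x − 16.808)² + (y − 15.316)² = 63.7023683125²
eq2: (x + 39.064)² + (y − 20.328)² = 105.3565270950²
eq3: (x − 41.669)² + (y + 15.695)² = 25.7664194857²
eq1−eq2, eq1−eq3 (x²,y² cancel):
  -111.744·x + 10.024·y = -5619.871113
  49.722·x − 62.022·y = 4859.633222
det = -111.744·-62.022 − 10.024·49.722 = 6432.173040
x = (-5619.871113·-62.022 − 10.024·4859.633222) / 6432.173040 = 46.616078
y = (-111.744·4859.633222 − -5619.871113·49.722) / 6432.173040 = -40.982048
|P − Q| = √((46.616078 − -40.583)² + (-40.982048 − -29.990)²) = 87.889160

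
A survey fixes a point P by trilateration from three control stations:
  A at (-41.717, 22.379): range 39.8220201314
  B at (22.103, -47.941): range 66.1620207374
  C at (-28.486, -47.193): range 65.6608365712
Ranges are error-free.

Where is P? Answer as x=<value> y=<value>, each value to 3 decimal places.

eq1: (x + 41.717)² + (y − 22.379)² = 39.8220201314²
eq2: (x − 22.103)² + (y + 47.941)² = 66.1620207374²
eq3: (x + 28.486)² + (y + 47.193)² = 65.6608365712²
eq3−eq2, eq3−eq1 (x²,y² cancel):
  101.178·x − 1.496·y = -317.816884
  -26.462·x + 139.144·y = 1928.048457
det = 101.178·139.144 − -1.496·-26.462 = 14038.724480
x = (-317.816884·139.144 − -1.496·1928.048457) / 14038.724480 = -2.944566
y = (101.178·1928.048457 − -317.816884·-26.462) / 14038.724480 = 13.296508

x=-2.945 y=13.297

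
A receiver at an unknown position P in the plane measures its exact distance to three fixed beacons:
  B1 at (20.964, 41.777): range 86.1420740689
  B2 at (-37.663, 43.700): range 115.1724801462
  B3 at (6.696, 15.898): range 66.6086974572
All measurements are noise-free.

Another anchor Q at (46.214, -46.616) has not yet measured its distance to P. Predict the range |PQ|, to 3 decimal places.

8.561

eq1: (x − 20.964)² + (y − 41.777)² = 86.1420740689²
eq2: (x + 37.663)² + (y − 43.700)² = 115.1724801462²
eq3: (x − 6.696)² + (y − 15.898)² = 66.6086974572²
eq3−eq2, eq3−eq1 (x²,y² cancel):
  -88.718·x + 55.604·y = -5797.372857
  28.536·x + 51.758·y = -1096.514143
det = -88.718·51.758 − 55.604·28.536 = -6178.581988
x = (-5797.372857·51.758 − 55.604·-1096.514143) / -6178.581988 = 38.696557
y = (-88.718·-1096.514143 − -5797.372857·28.536) / -6178.581988 = -42.520173
|P − Q| = √((38.696557 − 46.214)² + (-42.520173 − -46.616)²) = 8.560826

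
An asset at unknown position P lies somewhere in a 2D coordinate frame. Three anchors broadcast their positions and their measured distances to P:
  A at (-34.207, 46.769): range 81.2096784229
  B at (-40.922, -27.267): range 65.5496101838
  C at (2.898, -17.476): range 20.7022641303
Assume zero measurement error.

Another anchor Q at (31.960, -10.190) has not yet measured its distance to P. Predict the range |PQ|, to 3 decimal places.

9.382

eq1: (x + 34.207)² + (y − 46.769)² = 81.2096784229²
eq2: (x + 40.922)² + (y + 27.267)² = 65.5496101838²
eq3: (x − 2.898)² + (y + 17.476)² = 20.7022641303²
eq2−eq1, eq2−eq3 (x²,y² cancel):
  13.430·x + 148.072·y = -1358.901637
  87.640·x + 19.582·y = 1763.877262
det = 13.430·19.582 − 148.072·87.640 = -12714.043820
x = (-1358.901637·19.582 − 148.072·1763.877262) / -12714.043820 = 22.635666
y = (13.430·1763.877262 − -1358.901637·87.640) / -12714.043820 = -11.230338
|P − Q| = √((22.635666 − 31.960)² + (-11.230338 − -10.190)²) = 9.382191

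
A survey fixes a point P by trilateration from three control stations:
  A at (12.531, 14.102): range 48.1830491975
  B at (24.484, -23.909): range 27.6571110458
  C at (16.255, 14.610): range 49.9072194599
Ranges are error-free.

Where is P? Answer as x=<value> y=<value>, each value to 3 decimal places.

eq1: (x − 12.531)² + (y − 14.102)² = 48.1830491975²
eq2: (x − 24.484)² + (y + 23.909)² = 27.6571110458²
eq3: (x − 16.255)² + (y − 14.610)² = 49.9072194599²
eq3−eq1, eq3−eq2 (x²,y² cancel):
  -7.448·x − 1.016·y = 47.339564
  16.458·x − 77.038·y = 2419.244175
det = -7.448·-77.038 − -1.016·16.458 = 590.500352
x = (47.339564·-77.038 − -1.016·2419.244175) / 590.500352 = -2.013535
y = (-7.448·2419.244175 − 47.339564·16.458) / 590.500352 = -31.833419

x=-2.014 y=-31.833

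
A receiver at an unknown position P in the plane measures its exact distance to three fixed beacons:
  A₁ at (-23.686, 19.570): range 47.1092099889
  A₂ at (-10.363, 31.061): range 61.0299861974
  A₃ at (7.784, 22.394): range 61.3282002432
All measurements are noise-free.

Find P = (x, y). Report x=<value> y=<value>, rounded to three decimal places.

x=-28.113 y=-27.331

eq1: (x + 23.686)² + (y − 19.570)² = 47.1092099889²
eq2: (x + 10.363)² + (y − 31.061)² = 61.0299861974²
eq3: (x − 7.784)² + (y − 22.394)² = 61.3282002432²
eq3−eq1, eq3−eq2 (x²,y² cancel):
  -62.940·x − 5.648·y = 1923.800083
  -36.294·x + 17.334·y = 546.584528
det = -62.940·17.334 − -5.648·-36.294 = -1295.990472
x = (1923.800083·17.334 − -5.648·546.584528) / -1295.990472 = -28.113062
y = (-62.940·546.584528 − 1923.800083·-36.294) / -1295.990472 = -27.330733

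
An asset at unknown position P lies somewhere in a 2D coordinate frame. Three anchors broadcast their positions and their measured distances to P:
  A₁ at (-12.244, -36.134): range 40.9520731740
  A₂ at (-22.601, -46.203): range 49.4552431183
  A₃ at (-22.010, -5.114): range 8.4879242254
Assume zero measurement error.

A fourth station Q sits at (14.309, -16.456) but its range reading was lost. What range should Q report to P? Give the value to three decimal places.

eq1: (x + 12.244)² + (y + 36.134)² = 40.9520731740²
eq2: (x + 22.601)² + (y + 46.203)² = 49.4552431183²
eq3: (x + 22.010)² + (y + 5.114)² = 8.4879242254²
eq2−eq3, eq2−eq1 (x²,y² cancel):
  1.182·x + 82.178·y = 238.846900
  20.714·x + 20.138·y = -421.192143
det = 1.182·20.138 − 82.178·20.714 = -1678.431976
x = (238.846900·20.138 − 82.178·-421.192143) / -1678.431976 = -23.487772
y = (1.182·-421.192143 − 238.846900·20.714) / -1678.431976 = 3.244292
|P − Q| = √((-23.487772 − 14.309)² + (3.244292 − -16.456)²) = 42.622734

42.623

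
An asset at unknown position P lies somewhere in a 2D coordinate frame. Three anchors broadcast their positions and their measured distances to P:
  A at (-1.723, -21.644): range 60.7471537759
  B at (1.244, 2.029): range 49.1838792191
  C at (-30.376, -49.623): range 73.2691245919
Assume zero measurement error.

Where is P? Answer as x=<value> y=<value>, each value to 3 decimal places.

eq1: (x + 1.723)² + (y + 21.644)² = 60.7471537759²
eq2: (x − 1.244)² + (y − 2.029)² = 49.1838792191²
eq3: (x + 30.376)² + (y + 49.623)² = 73.2691245919²
eq3−eq1, eq3−eq2 (x²,y² cancel):
  57.306·x + 55.958·y = -1235.564113
  63.240·x + 103.304·y = -430.168485
det = 57.306·103.304 − 55.958·63.240 = 2381.155104
x = (-1235.564113·103.304 − 55.958·-430.168485) / 2381.155104 = -43.494582
y = (57.306·-430.168485 − -1235.564113·63.240) / 2381.155104 = 22.462140

x=-43.495 y=22.462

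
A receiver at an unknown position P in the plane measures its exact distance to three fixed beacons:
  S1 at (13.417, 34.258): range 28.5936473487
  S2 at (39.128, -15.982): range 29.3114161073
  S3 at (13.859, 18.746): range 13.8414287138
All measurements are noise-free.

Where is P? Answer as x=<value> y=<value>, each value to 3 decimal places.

eq1: (x − 13.417)² + (y − 34.258)² = 28.5936473487²
eq2: (x − 39.128)² + (y + 15.982)² = 29.3114161073²
eq3: (x − 13.859)² + (y − 18.746)² = 13.8414287138²
eq3−eq2, eq3−eq1 (x²,y² cancel):
  50.538·x − 69.456·y = 575.366346
  -0.884·x + 31.024·y = 184.130536
det = 50.538·31.024 − -69.456·-0.884 = 1506.491808
x = (575.366346·31.024 − -69.456·184.130536) / 1506.491808 = 20.338070
y = (50.538·184.130536 − 575.366346·-0.884) / 1506.491808 = 6.514614

x=20.338 y=6.515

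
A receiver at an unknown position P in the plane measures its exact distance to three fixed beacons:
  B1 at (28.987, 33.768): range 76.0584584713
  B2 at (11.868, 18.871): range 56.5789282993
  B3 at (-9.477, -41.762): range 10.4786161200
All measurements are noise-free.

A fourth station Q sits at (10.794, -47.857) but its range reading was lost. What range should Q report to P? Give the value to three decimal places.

eq1: (x − 28.987)² + (y − 33.768)² = 76.0584584713²
eq2: (x − 11.868)² + (y − 18.871)² = 56.5789282993²
eq3: (x + 9.477)² + (y + 41.762)² = 10.4786161200²
eq3−eq1, eq3−eq2 (x²,y² cancel):
  76.928·x + 151.060·y = -5528.441889
  42.690·x + 121.266·y = -4428.287840
det = 76.928·121.266 − 151.060·42.690 = 2879.999448
x = (-5528.441889·121.266 − 151.060·-4428.287840) / 2879.999448 = -0.512109
y = (76.928·-4428.287840 − -5528.441889·42.690) / 2879.999448 = -36.336862
|P − Q| = √((-0.512109 − 10.794)² + (-36.336862 − -47.857)²) = 16.141303

16.141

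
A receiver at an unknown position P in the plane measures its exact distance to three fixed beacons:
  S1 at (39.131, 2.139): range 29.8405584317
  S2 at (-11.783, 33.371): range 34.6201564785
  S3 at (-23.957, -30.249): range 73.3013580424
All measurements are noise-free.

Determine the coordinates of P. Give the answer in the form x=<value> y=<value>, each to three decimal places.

x=22.189 y=26.704

eq1: (x − 39.131)² + (y − 2.139)² = 29.8405584317²
eq2: (x + 11.783)² + (y − 33.371)² = 34.6201564785²
eq3: (x + 23.957)² + (y + 30.249)² = 73.3013580424²
eq3−eq1, eq3−eq2 (x²,y² cancel):
  126.176·x + 64.776·y = 4529.500795
  24.348·x + 127.240·y = 3938.056736
det = 126.176·127.240 − 64.776·24.348 = 14477.468192
x = (4529.500795·127.240 − 64.776·3938.056736) / 14477.468192 = 22.189109
y = (126.176·3938.056736 − 4529.500795·24.348) / 14477.468192 = 26.703838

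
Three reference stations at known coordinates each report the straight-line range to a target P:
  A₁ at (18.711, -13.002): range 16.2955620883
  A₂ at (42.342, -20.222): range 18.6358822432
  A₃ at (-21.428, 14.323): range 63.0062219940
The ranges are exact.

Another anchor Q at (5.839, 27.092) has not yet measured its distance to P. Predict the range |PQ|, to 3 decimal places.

eq1: (x − 18.711)² + (y + 13.002)² = 16.2955620883²
eq2: (x − 42.342)² + (y + 20.222)² = 18.6358822432²
eq3: (x + 21.428)² + (y − 14.323)² = 63.0062219940²
eq1−eq2, eq1−eq3 (x²,y² cancel):
  47.262·x − 14.440·y = 1600.869960
  -80.278·x + 54.650·y = -3559.084678
det = 47.262·54.650 − -14.440·-80.278 = 1423.653980
x = (1600.869960·54.650 − -14.440·-3559.084678) / 1423.653980 = 25.353324
y = (47.262·-3559.084678 − 1600.869960·-80.278) / 1423.653980 = -27.882352
|P − Q| = √((25.353324 − 5.839)² + (-27.882352 − 27.092)²) = 58.335137

58.335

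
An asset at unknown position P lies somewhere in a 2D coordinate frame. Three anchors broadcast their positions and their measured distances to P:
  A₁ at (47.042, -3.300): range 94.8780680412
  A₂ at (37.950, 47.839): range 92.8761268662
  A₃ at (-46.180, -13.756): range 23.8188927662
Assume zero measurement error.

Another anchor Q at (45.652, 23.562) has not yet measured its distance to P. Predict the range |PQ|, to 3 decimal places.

eq1: (x − 47.042)² + (y + 3.300)² = 94.8780680412²
eq2: (x − 37.950)² + (y − 47.839)² = 92.8761268662²
eq3: (x + 46.180)² + (y + 13.756)² = 23.8188927662²
eq3−eq2, eq3−eq1 (x²,y² cancel):
  168.260·x + 123.190·y = -6651.682804
  186.444·x + 20.912·y = -8532.488315
det = 168.260·20.912 − 123.190·186.444 = -19449.383240
x = (-6651.682804·20.912 − 123.190·-8532.488315) / -19449.383240 = -46.891834
y = (168.260·-8532.488315 − -6651.682804·186.444) / -19449.383240 = 10.052254
|P − Q| = √((-46.891834 − 45.652)² + (10.052254 − 23.562)²) = 93.524726

93.525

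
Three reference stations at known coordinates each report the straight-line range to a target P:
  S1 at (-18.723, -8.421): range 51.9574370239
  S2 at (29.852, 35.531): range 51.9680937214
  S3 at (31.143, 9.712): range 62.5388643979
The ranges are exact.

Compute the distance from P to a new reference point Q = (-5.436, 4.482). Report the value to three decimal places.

eq1: (x + 18.723)² + (y + 8.421)² = 51.9574370239²
eq2: (x − 29.852)² + (y − 35.531)² = 51.9680937214²
eq3: (x − 31.143)² + (y − 9.712)² = 62.5388643979²
eq1−eq2, eq1−eq3 (x²,y² cancel):
  97.150·x + 87.904·y = 1731.022392
  99.732·x + 36.266·y = -568.788875
det = 97.150·36.266 − 87.904·99.732 = -5243.599828
x = (1731.022392·36.266 − 87.904·-568.788875) / -5243.599828 = -21.507376
y = (97.150·-568.788875 − 1731.022392·99.732) / -5243.599828 = 43.461777
|P − Q| = √((-21.507376 − -5.436)² + (43.461777 − 4.482)²) = 42.162924

42.163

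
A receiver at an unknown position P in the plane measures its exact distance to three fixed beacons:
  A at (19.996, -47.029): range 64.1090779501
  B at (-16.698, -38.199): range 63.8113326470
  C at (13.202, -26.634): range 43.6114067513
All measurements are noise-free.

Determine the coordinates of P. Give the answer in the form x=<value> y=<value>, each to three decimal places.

x=15.456 y=16.919

eq1: (x − 19.996)² + (y + 47.029)² = 64.1090779501²
eq2: (x + 16.698)² + (y + 38.199)² = 63.8113326470²
eq3: (x − 13.202)² + (y + 26.634)² = 43.6114067513²
eq1−eq2, eq1−eq3 (x²,y² cancel):
  -73.388·x + 17.660·y = -835.492351
  -13.588·x + 40.790·y = 480.114980
det = -73.388·40.790 − 17.660·-13.588 = -2753.532440
x = (-835.492351·40.790 − 17.660·480.114980) / -2753.532440 = 15.455988
y = (-73.388·480.114980 − -835.492351·-13.588) / -2753.532440 = 16.919121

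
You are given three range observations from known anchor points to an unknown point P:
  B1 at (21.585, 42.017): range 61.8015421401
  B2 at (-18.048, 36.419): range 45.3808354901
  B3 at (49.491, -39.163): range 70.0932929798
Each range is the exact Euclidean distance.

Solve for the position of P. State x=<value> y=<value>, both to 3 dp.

x=-13.660 y=-8.749

eq1: (x − 21.585)² + (y − 42.017)² = 61.8015421401²
eq2: (x + 18.048)² + (y − 36.419)² = 45.3808354901²
eq3: (x − 49.491)² + (y + 39.163)² = 70.0932929798²
eq2−eq3, eq2−eq1 (x²,y² cancel):
  135.078·x − 151.164·y = -522.623706
  79.266·x + 11.196·y = -1180.743732
det = 135.078·11.196 − -151.164·79.266 = 13494.498912
x = (-522.623706·11.196 − -151.164·-1180.743732) / 13494.498912 = -13.660177
y = (135.078·-1180.743732 − -522.623706·79.266) / 13494.498912 = -8.749210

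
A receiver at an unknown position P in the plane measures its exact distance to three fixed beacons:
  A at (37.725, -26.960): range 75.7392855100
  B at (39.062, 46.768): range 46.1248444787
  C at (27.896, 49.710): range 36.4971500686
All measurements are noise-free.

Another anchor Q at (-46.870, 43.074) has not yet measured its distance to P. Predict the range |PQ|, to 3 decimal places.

eq1: (x − 37.725)² + (y + 26.960)² = 75.7392855100²
eq2: (x − 39.062)² + (y − 46.768)² = 46.1248444787²
eq3: (x − 27.896)² + (y − 49.710)² = 36.4971500686²
eq1−eq3, eq1−eq2 (x²,y² cancel):
  -19.658·x + 153.340·y = 5503.651097
  2.674·x + 147.456·y = 5172.006534
det = -19.658·147.456 − 153.340·2.674 = -3308.721208
x = (5503.651097·147.456 − 153.340·5172.006534) / -3308.721208 = -5.582487
y = (-19.658·5172.006534 − 5503.651097·2.674) / -3308.721208 = 35.176148
|P − Q| = √((-5.582487 − -46.870)² + (35.176148 − 43.074)²) = 42.036113

42.036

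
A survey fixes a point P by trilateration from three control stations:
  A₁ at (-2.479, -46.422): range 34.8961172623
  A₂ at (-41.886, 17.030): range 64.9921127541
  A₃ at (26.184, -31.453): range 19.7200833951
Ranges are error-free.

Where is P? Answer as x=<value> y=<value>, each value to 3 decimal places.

x=14.217 y=-15.779

eq1: (x + 2.479)² + (y + 46.422)² = 34.8961172623²
eq2: (x + 41.886)² + (y − 17.030)² = 64.9921127541²
eq3: (x − 26.184)² + (y + 31.453)² = 19.7200833951²
eq3−eq1, eq3−eq2 (x²,y² cancel):
  -57.326·x − 29.938·y = -342.602851
  -136.140·x + 96.966·y = -3465.528200
det = -57.326·96.966 − -29.938·-136.140 = -9634.432236
x = (-342.602851·96.966 − -29.938·-3465.528200) / -9634.432236 = 14.216905
y = (-57.326·-3465.528200 − -342.602851·-136.140) / -9634.432236 = -15.779126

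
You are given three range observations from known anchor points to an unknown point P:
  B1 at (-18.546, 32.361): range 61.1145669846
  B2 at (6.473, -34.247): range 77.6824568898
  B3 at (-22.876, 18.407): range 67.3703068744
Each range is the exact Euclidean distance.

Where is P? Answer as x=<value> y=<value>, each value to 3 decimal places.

eq1: (x + 18.546)² + (y − 32.361)² = 61.1145669846²
eq2: (x − 6.473)² + (y + 34.247)² = 77.6824568898²
eq3: (x + 22.876)² + (y − 18.407)² = 67.3703068744²
eq2−eq1, eq2−eq3 (x²,y² cancel):
  -50.038·x + 133.216·y = 2476.005510
  -58.698·x + 105.308·y = 1143.178147
det = -50.038·105.308 − 133.216·-58.698 = 2550.111064
x = (2476.005510·105.308 − 133.216·1143.178147) / 2550.111064 = 42.528959
y = (-50.038·1143.178147 − 2476.005510·-58.698) / 2550.111064 = 34.560935

x=42.529 y=34.561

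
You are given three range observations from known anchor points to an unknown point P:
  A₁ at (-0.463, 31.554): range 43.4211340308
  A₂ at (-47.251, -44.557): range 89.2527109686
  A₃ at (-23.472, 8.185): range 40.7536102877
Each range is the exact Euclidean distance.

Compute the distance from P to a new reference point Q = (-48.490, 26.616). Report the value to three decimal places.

eq1: (x + 0.463)² + (y − 31.554)² = 43.4211340308²
eq2: (x + 47.251)² + (y + 44.557)² = 89.2527109686²
eq3: (x + 23.472)² + (y − 8.185)² = 40.7536102877²
eq2−eq3, eq2−eq1 (x²,y² cancel):
  47.558·x + 105.484·y = 2705.135423
  93.576·x + 152.222·y = 2858.537570
det = 47.558·152.222 − 105.484·93.576 = -2631.396908
x = (2705.135423·152.222 − 105.484·2858.537570) / -2631.396908 = -41.898334
y = (47.558·2858.537570 − 2705.135423·93.576) / -2631.396908 = 44.535061
|P − Q| = √((-41.898334 − -48.490)² + (44.535061 − 26.616)²) = 19.093004

19.093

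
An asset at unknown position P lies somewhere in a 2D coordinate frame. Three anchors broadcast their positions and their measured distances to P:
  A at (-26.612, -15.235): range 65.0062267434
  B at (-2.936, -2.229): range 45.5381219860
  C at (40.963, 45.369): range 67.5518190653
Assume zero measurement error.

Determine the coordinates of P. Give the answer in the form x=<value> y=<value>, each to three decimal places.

eq1: (x + 26.612)² + (y + 15.235)² = 65.0062267434²
eq2: (x + 2.936)² + (y + 2.229)² = 45.5381219860²
eq3: (x − 40.963)² + (y − 45.369)² = 67.5518190653²
eq1−eq3, eq1−eq2 (x²,y² cancel):
  135.150·x + 121.208·y = 2458.571017
  47.352·x + 26.012·y = 1225.373729
det = 135.150·26.012 − 121.208·47.352 = -2223.919416
x = (2458.571017·26.012 − 121.208·1225.373729) / -2223.919416 = 38.028693
y = (135.150·1225.373729 − 2458.571017·47.352) / -2223.919416 = -22.119059

x=38.029 y=-22.119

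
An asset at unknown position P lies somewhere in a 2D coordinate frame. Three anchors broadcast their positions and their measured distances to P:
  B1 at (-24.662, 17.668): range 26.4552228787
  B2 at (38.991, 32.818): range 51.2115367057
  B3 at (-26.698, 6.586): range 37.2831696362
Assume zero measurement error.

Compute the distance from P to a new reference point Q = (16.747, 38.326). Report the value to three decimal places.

28.458

eq1: (x + 24.662)² + (y − 17.668)² = 26.4552228787²
eq2: (x − 38.991)² + (y − 32.818)² = 51.2115367057²
eq3: (x + 26.698)² + (y − 6.586)² = 37.2831696362²
eq2−eq1, eq2−eq3 (x²,y² cancel):
  -127.306·x − 30.300·y = 245.795937
  -131.378·x − 52.464·y = -608.573851
det = -127.306·-52.464 − -30.300·-131.378 = 2698.228584
x = (245.795937·-52.464 − -30.300·-608.573851) / 2698.228584 = -11.613258
y = (-127.306·-608.573851 − 245.795937·-131.378) / 2698.228584 = 40.681239
|P − Q| = √((-11.613258 − 16.747)² + (40.681239 − 38.326)²) = 28.457888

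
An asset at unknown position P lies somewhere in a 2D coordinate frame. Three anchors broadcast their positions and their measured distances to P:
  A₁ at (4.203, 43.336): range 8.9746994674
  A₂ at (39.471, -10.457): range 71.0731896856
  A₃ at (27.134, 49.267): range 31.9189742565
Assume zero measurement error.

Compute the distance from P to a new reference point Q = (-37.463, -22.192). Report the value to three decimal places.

eq1: (x − 4.203)² + (y − 43.336)² = 8.9746994674²
eq2: (x − 39.471)² + (y + 10.457)² = 71.0731896856²
eq3: (x − 27.134)² + (y − 49.267)² = 31.9189742565²
eq3−eq1, eq3−eq2 (x²,y² cancel):
  -45.862·x − 11.862·y = -329.541453
  24.674·x − 119.448·y = -5528.759930
det = -45.862·-119.448 − -11.862·24.674 = 5770.807164
x = (-329.541453·-119.448 − -11.862·-5528.759930) / 5770.807164 = -4.543400
y = (-45.862·-5528.759930 − -329.541453·24.674) / 5770.807164 = 45.347399
|P − Q| = √((-4.543400 − -37.463)² + (45.347399 − -22.192)²) = 75.135015

75.135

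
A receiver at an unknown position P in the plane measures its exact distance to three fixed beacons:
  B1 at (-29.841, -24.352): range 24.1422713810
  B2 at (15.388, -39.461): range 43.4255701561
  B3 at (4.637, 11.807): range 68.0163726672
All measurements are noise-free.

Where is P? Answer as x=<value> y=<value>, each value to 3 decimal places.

eq1: (x + 29.841)² + (y + 24.352)² = 24.1422713810²
eq2: (x − 15.388)² + (y + 39.461)² = 43.4255701561²
eq3: (x − 4.637)² + (y − 11.807)² = 68.0163726672²
eq2−eq1, eq2−eq3 (x²,y² cancel):
  -90.458·x + 30.218·y = 992.474996
  -21.502·x + 102.536·y = -4373.500854
det = -90.458·102.536 − 30.218·-21.502 = -8625.454052
x = (992.474996·102.536 − 30.218·-4373.500854) / -8625.454052 = -27.120064
y = (-90.458·-4373.500854 − 992.474996·-21.502) / -8625.454052 = -48.340451

x=-27.120 y=-48.340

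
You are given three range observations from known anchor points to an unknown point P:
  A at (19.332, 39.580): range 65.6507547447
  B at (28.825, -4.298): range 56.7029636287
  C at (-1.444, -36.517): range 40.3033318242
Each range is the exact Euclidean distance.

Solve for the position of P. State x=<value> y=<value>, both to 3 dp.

x=-27.850 y=-6.069

eq1: (x − 19.332)² + (y − 39.580)² = 65.6507547447²
eq2: (x − 28.825)² + (y + 4.298)² = 56.7029636287²
eq3: (x + 1.444)² + (y + 36.517)² = 40.3033318242²
eq3−eq2, eq3−eq1 (x²,y² cancel):
  60.538·x + 64.438·y = -2077.090524
  41.552·x + 152.194·y = -2080.936843
det = 60.538·152.194 − 64.438·41.552 = 6535.992596
x = (-2077.090524·152.194 − 64.438·-2080.936843) / 6535.992596 = -27.850293
y = (60.538·-2080.936843 − -2077.090524·41.552) / 6535.992596 = -6.069237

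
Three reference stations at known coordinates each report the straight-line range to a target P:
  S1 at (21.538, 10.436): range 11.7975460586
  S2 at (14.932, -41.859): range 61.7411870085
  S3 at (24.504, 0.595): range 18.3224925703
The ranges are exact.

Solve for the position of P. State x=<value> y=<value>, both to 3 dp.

eq1: (x − 21.538)² + (y − 10.436)² = 11.7975460586²
eq2: (x − 14.932)² + (y + 41.859)² = 61.7411870085²
eq3: (x − 24.504)² + (y − 0.595)² = 18.3224925703²
eq3−eq2, eq3−eq1 (x²,y² cancel):
  -19.144·x − 84.908·y = -2101.919975
  -5.932·x + 19.682·y = 168.527140
det = -19.144·19.682 − -84.908·-5.932 = -880.466464
x = (-2101.919975·19.682 − -84.908·168.527140) / -880.466464 = 30.734489
y = (-19.144·168.527140 − -2101.919975·-5.932) / -880.466464 = 17.825634

x=30.734 y=17.826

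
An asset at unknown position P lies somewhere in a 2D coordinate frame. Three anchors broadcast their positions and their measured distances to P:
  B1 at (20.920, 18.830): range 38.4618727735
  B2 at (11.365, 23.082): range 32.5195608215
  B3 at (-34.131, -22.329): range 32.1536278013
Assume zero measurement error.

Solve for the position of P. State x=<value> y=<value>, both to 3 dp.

x=-14.025 y=2.763

eq1: (x − 20.920)² + (y − 18.830)² = 38.4618727735²
eq2: (x − 11.365)² + (y − 23.082)² = 32.5195608215²
eq3: (x + 34.131)² + (y + 22.329)² = 32.1536278013²
eq3−eq2, eq3−eq1 (x²,y² cancel):
  90.992·x + 90.822·y = -1025.233508
  110.102·x + 82.318·y = -1316.753978
det = 90.992·82.318 − 90.822·110.102 = -2509.404388
x = (-1025.233508·82.318 − 90.822·-1316.753978) / -2509.404388 = -14.025264
y = (90.992·-1316.753978 − -1025.233508·110.102) / -2509.404388 = 2.763133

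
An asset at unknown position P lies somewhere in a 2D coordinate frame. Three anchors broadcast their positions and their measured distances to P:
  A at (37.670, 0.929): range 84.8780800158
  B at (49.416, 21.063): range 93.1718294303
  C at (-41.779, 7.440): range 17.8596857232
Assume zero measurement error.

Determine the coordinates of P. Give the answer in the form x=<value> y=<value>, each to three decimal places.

x=-43.664 y=25.200

eq1: (x − 37.670)² + (y − 0.929)² = 84.8780800158²
eq2: (x − 49.416)² + (y − 21.063)² = 93.1718294303²
eq3: (x + 41.779)² + (y − 7.440)² = 17.8596857232²
eq1−eq2, eq1−eq3 (x²,y² cancel):
  23.492·x + 40.268·y = -11.002248
  -158.898·x + 13.022·y = 7266.266593
det = 23.492·13.022 − 40.268·-158.898 = 6704.417488
x = (-11.002248·13.022 − 40.268·7266.266593) / 6704.417488 = -43.663942
y = (23.492·7266.266593 − -11.002248·-158.898) / 6704.417488 = 25.199937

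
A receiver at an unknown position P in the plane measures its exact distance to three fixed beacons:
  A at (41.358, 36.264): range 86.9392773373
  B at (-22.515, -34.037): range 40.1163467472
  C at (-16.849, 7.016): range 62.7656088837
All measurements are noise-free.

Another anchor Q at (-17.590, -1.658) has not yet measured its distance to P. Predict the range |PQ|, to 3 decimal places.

55.951

eq1: (x − 41.358)² + (y − 36.264)² = 86.9392773373²
eq2: (x + 22.515)² + (y + 34.037)² = 40.1163467472²
eq3: (x + 16.849)² + (y − 7.016)² = 62.7656088837²
eq2−eq1, eq2−eq3 (x²,y² cancel):
  127.746·x + 140.602·y = -4588.997402
  11.332·x + 82.106·y = -3662.529919
det = 127.746·82.106 − 140.602·11.332 = 8895.411212
x = (-4588.997402·82.106 − 140.602·-3662.529919) / 8895.411212 = 15.533269
y = (127.746·-3662.529919 − -4588.997402·11.332) / 8895.411212 = -46.751186
|P − Q| = √((15.533269 − -17.590)² + (-46.751186 − -1.658)²) = 55.951286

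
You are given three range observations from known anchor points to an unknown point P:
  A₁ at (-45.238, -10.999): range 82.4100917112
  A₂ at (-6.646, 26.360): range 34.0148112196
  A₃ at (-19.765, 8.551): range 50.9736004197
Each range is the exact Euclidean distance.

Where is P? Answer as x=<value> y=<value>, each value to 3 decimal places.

x=27.326 y=28.063

eq1: (x + 45.238)² + (y + 10.999)² = 82.4100917112²
eq2: (x + 6.646)² + (y − 26.360)² = 34.0148112196²
eq3: (x + 19.765)² + (y − 8.551)² = 50.9736004197²
eq3−eq1, eq3−eq2 (x²,y² cancel):
  -50.946·x − 39.100·y = -2489.435457
  26.238·x + 35.618·y = 1716.544647
det = -50.946·35.618 − -39.100·26.238 = -788.688828
x = (-2489.435457·35.618 − -39.100·1716.544647) / -788.688828 = 27.326134
y = (-50.946·1716.544647 − -2489.435457·26.238) / -788.688828 = 28.063382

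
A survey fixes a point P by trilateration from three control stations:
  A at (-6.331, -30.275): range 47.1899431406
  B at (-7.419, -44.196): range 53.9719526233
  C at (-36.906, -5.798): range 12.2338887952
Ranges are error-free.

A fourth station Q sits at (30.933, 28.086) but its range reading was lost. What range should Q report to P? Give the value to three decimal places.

87.912

eq1: (x + 6.331)² + (y + 30.275)² = 47.1899431406²
eq2: (x + 7.419)² + (y + 44.196)² = 53.9719526233²
eq3: (x + 36.906)² + (y + 5.798)² = 12.2338887952²
eq2−eq1, eq2−eq3 (x²,y² cancel):
  2.176·x + 27.842·y = -365.589855
  -58.974·x + 76.796·y = 2150.645298
det = 2.176·76.796 − 27.842·-58.974 = 1809.062204
x = (-365.589855·76.796 − 27.842·2150.645298) / 1809.062204 = -48.618618
y = (2.176·2150.645298 − -365.589855·-58.974) / 1809.062204 = -9.331073
|P − Q| = √((-48.618618 − 30.933)² + (-9.331073 − 28.086)²) = 87.911873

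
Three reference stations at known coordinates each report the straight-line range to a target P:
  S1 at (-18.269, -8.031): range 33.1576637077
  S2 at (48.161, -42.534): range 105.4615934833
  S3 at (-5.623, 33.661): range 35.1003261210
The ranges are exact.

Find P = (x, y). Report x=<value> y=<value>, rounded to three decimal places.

x=-37.504 y=18.977

eq1: (x + 18.269)² + (y + 8.031)² = 33.1576637077²
eq2: (x − 48.161)² + (y + 42.534)² = 105.4615934833²
eq3: (x + 5.623)² + (y − 33.661)² = 35.1003261210²
eq2−eq3, eq2−eq1 (x²,y² cancel):
  -107.568·x + 152.390·y = 6926.172779
  -132.860·x + 69.006·y = 6292.347282
det = -107.568·69.006 − 152.390·-132.860 = 12823.697992
x = (6926.172779·69.006 − 152.390·6292.347282) / 12823.697992 = -37.504262
y = (-107.568·6292.347282 − 6926.172779·-132.860) / 12823.697992 = 18.977061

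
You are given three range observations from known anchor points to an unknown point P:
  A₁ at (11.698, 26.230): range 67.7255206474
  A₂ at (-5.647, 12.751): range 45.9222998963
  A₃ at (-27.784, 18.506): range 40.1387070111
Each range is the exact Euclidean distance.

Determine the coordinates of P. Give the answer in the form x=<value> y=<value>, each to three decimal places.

x=-37.344 y=-20.478

eq1: (x − 11.698)² + (y − 26.230)² = 67.7255206474²
eq2: (x + 5.647)² + (y − 12.751)² = 45.9222998963²
eq3: (x + 27.784)² + (y − 18.506)² = 40.1387070111²
eq2−eq1, eq2−eq3 (x²,y² cancel):
  34.690·x + 26.958·y = -1847.509025
  -44.274·x + 11.510·y = 1417.687909
det = 34.690·11.510 − 26.958·-44.274 = 1592.820392
x = (-1847.509025·11.510 − 26.958·1417.687909) / 1592.820392 = -37.344361
y = (34.690·1417.687909 − -1847.509025·-44.274) / 1592.820392 = -20.477526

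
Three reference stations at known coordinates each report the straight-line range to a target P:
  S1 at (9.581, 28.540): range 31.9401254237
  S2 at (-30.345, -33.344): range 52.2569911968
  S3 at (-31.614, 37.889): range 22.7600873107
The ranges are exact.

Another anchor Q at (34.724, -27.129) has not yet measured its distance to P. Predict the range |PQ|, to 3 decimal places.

71.364

eq1: (x − 9.581)² + (y − 28.540)² = 31.9401254237²
eq2: (x + 30.345)² + (y + 33.344)² = 52.2569911968²
eq3: (x + 31.614)² + (y − 37.889)² = 22.7600873107²
eq3−eq1, eq3−eq2 (x²,y² cancel):
  82.390·x − 18.698·y = -2030.844194
  2.538·x − 142.466·y = -2615.151511
det = 82.390·-142.466 − -18.698·2.538 = -11690.318216
x = (-2030.844194·-142.466 − -18.698·-2615.151511) / -11690.318216 = -20.566433
y = (82.390·-2615.151511 − -2030.844194·2.538) / -11690.318216 = 17.989934
|P − Q| = √((-20.566433 − 34.724)² + (17.989934 − -27.129)²) = 71.363507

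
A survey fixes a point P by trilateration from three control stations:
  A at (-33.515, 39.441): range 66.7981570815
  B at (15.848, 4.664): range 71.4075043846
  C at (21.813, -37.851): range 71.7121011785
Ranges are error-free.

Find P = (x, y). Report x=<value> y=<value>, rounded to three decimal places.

x=-48.841 y=-25.575

eq1: (x + 33.515)² + (y − 39.441)² = 66.7981570815²
eq2: (x − 15.848)² + (y − 4.664)² = 71.4075043846²
eq3: (x − 21.813)² + (y + 37.851)² = 71.7121011785²
eq2−eq1, eq2−eq3 (x²,y² cancel):
  -98.726·x + 69.554·y = 3042.973599
  11.930·x − 85.030·y = 1591.999397
det = -98.726·-85.030 − 69.554·11.930 = 7564.892560
x = (3042.973599·-85.030 − 69.554·1591.999397) / 7564.892560 = -48.840611
y = (-98.726·1591.999397 − 3042.973599·11.930) / 7564.892560 = -25.575301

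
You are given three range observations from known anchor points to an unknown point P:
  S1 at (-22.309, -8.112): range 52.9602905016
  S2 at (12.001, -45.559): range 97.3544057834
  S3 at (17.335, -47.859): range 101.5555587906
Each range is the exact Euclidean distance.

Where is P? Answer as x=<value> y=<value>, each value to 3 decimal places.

eq1: (x + 22.309)² + (y + 8.112)² = 52.9602905016²
eq2: (x − 12.001)² + (y + 45.559)² = 97.3544057834²
eq3: (x − 17.335)² + (y + 47.859)² = 101.5555587906²
eq3−eq2, eq3−eq1 (x²,y² cancel):
  -10.668·x + 4.600·y = 464.311572
  -79.288·x + 79.494·y = 5481.249070
det = -10.668·79.494 − 4.600·-79.288 = -483.317192
x = (464.311572·79.494 − 4.600·5481.249070) / -483.317192 = -24.199922
y = (-10.668·5481.249070 − 464.311572·-79.288) / -483.317192 = 44.814522

x=-24.200 y=44.815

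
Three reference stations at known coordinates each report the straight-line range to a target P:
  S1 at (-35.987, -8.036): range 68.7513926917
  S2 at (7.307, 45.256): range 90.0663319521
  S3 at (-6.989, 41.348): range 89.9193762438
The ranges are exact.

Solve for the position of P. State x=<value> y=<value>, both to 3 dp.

x=22.947 y=-43.442

eq1: (x + 35.987)² + (y + 8.036)² = 68.7513926917²
eq2: (x − 7.307)² + (y − 45.256)² = 90.0663319521²
eq3: (x + 6.989)² + (y − 41.348)² = 89.9193762438²
eq1−eq3, eq1−eq2 (x²,y² cancel):
  57.996·x + 98.768·y = -2959.878467
  86.588·x + 106.584·y = -2643.333834
det = 57.996·106.584 − 98.768·86.588 = -2370.677920
x = (-2959.878467·106.584 − 98.768·-2643.333834) / -2370.677920 = 22.946555
y = (57.996·-2643.333834 − -2959.878467·86.588) / -2370.677920 = -43.442075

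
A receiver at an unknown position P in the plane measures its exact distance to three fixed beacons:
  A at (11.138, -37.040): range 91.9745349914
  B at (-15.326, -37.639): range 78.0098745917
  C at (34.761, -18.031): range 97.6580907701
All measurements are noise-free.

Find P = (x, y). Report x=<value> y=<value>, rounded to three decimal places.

x=-48.534 y=32.950

eq1: (x − 11.138)² + (y + 37.040)² = 91.9745349914²
eq2: (x + 15.326)² + (y + 37.639)² = 78.0098745917²
eq3: (x − 34.761)² + (y + 18.031)² = 97.6580907701²
eq2−eq1, eq2−eq3 (x²,y² cancel):
  52.928·x + 1.198·y = -2529.338506
  100.174·x + 39.216·y = -3569.698674
det = 52.928·39.216 − 1.198·100.174 = 1955.615996
x = (-2529.338506·39.216 − 1.198·-3569.698674) / 1955.615996 = -48.534089
y = (52.928·-3569.698674 − -2529.338506·100.174) / 1955.615996 = 32.949692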